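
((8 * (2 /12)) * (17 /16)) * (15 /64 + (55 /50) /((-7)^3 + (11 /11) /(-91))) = 19626653 /59930880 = 0.33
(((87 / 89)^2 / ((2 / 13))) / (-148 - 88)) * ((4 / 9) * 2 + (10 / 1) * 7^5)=-8268835627 / 1869356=-4423.36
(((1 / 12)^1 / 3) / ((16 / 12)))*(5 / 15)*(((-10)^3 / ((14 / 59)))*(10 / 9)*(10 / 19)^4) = -2.50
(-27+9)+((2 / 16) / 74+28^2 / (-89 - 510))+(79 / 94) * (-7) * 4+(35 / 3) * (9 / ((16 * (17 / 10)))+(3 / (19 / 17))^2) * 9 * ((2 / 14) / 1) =7180143926207 / 102282776912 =70.20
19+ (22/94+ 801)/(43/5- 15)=-79857/752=-106.19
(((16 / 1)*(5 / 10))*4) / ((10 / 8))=25.60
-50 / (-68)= 25 / 34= 0.74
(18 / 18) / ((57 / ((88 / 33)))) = 8 / 171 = 0.05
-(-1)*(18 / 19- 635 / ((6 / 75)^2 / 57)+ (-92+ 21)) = -429820949 / 76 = -5655538.80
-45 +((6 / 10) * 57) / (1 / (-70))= -2439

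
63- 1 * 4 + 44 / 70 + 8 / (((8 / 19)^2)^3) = 1714992651 / 1146880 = 1495.35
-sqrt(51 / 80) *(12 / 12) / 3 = -sqrt(255) / 60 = -0.27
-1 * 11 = -11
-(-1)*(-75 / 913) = -75 / 913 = -0.08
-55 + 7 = -48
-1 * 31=-31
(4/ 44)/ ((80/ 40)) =1/ 22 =0.05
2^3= 8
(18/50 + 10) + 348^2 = 3027859/25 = 121114.36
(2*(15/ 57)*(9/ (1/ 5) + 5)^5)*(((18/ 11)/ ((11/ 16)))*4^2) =14400000000000/ 2299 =6263592866.46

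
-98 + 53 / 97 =-9453 / 97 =-97.45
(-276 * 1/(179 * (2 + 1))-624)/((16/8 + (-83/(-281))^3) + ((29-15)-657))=1240178363654/1272865643213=0.97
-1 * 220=-220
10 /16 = 5 /8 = 0.62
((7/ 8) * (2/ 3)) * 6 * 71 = 497/ 2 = 248.50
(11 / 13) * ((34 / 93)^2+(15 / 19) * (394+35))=286.69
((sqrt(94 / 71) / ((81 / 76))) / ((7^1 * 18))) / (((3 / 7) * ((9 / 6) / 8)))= 0.11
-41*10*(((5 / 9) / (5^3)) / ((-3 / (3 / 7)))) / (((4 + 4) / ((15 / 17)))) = 41 / 1428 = 0.03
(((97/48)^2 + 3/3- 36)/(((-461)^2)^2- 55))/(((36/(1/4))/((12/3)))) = -0.00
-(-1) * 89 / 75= 89 / 75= 1.19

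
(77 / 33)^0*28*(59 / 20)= 82.60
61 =61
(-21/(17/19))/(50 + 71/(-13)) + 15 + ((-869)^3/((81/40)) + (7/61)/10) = -52535802020724013/162114210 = -324066607.24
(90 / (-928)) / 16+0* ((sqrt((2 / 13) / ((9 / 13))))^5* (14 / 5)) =-45 / 7424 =-0.01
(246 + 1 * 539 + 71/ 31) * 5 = 122030/ 31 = 3936.45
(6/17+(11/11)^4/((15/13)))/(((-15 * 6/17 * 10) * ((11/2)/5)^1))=-311/14850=-0.02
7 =7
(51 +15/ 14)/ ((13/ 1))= 729/ 182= 4.01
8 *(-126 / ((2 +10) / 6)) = -504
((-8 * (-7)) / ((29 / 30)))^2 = 2822400 / 841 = 3356.00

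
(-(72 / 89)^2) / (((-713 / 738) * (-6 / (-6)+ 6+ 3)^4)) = 0.00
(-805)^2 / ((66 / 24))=2592100 / 11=235645.45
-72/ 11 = -6.55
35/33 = 1.06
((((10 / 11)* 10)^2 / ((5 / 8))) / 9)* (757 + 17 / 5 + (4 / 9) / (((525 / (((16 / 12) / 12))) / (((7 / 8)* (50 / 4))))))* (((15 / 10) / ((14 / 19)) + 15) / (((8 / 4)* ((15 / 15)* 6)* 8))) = 445145675 / 224532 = 1982.55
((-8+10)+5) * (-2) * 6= -84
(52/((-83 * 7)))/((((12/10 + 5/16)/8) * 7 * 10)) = -3328/492107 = -0.01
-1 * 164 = -164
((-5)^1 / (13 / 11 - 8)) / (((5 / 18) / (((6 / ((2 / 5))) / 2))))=99 / 5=19.80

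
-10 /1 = -10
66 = 66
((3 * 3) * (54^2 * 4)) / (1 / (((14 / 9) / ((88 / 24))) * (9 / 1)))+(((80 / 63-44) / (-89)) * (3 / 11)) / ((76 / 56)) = 22366821800 / 55803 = 400817.55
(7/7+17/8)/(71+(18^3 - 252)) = 25/45208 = 0.00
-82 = -82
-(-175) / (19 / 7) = 64.47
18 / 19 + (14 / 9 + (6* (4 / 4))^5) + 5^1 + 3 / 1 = 1331492 / 171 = 7786.50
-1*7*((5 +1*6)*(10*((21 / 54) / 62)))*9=-2695 / 62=-43.47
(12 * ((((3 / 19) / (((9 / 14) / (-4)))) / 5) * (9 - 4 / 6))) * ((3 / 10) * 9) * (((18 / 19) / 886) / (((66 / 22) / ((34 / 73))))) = -102816 / 11674379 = -0.01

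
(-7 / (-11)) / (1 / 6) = 42 / 11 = 3.82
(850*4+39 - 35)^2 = 11587216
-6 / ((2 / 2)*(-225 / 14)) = 28 / 75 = 0.37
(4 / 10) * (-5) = -2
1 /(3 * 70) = 1 /210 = 0.00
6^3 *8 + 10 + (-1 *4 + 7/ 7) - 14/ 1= 1721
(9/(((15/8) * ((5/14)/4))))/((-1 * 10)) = -672/125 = -5.38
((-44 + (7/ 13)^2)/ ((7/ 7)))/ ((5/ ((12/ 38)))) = -44322/ 16055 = -2.76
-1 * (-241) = 241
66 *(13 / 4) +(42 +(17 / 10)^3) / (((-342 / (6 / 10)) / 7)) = 121936609 / 570000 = 213.92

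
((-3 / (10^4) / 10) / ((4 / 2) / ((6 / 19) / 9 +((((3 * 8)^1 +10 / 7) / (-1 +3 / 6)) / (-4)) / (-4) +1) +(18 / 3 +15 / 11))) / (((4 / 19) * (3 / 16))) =-64999 / 549975000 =-0.00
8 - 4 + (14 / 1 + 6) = 24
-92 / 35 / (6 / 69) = -1058 / 35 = -30.23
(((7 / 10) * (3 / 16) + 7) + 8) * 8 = 2421 / 20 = 121.05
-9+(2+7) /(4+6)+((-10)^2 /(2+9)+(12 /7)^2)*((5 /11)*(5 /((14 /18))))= 11227257 /415030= 27.05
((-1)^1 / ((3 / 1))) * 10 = -10 / 3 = -3.33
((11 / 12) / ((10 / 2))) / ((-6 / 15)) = -11 / 24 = -0.46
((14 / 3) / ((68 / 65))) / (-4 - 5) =-455 / 918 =-0.50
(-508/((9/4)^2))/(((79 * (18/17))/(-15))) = 345440/19197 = 17.99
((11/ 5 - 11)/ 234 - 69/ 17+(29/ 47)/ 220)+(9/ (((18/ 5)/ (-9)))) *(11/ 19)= -6689770199/ 390758940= -17.12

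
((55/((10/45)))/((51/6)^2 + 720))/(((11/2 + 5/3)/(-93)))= -552420/136267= -4.05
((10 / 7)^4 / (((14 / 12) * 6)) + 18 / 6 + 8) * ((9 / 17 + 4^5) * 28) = 13576690836 / 40817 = 332623.44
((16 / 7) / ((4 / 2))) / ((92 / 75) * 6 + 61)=200 / 11963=0.02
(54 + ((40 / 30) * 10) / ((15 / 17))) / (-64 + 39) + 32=6578 / 225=29.24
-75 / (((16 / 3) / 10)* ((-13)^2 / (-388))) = 109125 / 338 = 322.86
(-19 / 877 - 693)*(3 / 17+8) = -5666.47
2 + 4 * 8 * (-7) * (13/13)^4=-222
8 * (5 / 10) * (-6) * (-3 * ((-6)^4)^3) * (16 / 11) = 2507653251072 / 11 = 227968477370.18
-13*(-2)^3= 104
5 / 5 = 1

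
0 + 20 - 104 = -84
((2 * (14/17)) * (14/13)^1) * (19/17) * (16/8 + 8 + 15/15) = 81928/3757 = 21.81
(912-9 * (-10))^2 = 1004004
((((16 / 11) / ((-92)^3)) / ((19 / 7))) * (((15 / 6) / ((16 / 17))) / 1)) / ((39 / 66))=-595 / 192335936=-0.00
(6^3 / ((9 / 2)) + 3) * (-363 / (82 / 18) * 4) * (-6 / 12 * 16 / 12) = 444312 / 41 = 10836.88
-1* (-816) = 816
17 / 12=1.42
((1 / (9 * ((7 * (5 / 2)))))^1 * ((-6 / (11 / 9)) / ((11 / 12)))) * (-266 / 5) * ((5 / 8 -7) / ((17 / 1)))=-0.68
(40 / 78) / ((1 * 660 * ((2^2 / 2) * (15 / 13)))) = 1 / 2970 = 0.00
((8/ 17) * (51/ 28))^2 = 36/ 49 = 0.73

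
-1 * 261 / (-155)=261 / 155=1.68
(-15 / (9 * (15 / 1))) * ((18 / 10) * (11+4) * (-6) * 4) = 72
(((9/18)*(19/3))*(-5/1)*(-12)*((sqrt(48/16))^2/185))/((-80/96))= -684/185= -3.70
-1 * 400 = -400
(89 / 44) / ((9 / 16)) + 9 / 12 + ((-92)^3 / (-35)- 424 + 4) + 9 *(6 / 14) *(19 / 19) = 302652943 / 13860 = 21836.43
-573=-573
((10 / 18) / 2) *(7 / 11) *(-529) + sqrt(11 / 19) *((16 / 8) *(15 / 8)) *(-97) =-1455 *sqrt(209) / 76-18515 / 198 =-370.28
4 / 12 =1 / 3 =0.33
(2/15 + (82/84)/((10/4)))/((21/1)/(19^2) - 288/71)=-281941/2152017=-0.13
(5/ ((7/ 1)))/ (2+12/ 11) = 55/ 238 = 0.23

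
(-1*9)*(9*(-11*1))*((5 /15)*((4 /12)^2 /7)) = 33 /7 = 4.71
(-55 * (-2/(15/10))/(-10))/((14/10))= -5.24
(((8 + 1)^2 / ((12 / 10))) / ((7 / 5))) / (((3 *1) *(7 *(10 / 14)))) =45 / 14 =3.21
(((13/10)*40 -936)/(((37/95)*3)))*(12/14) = -167960/259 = -648.49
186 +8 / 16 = 373 / 2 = 186.50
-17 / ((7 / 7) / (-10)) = 170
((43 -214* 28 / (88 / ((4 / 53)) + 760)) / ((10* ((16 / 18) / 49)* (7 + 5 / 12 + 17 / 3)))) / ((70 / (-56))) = -52773 / 3925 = -13.45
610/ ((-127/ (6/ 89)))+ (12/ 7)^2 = 1448292/ 553847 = 2.61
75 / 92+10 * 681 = 626595 / 92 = 6810.82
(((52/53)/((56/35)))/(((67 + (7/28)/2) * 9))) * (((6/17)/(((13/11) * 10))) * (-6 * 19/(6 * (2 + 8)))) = -418/7257555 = -0.00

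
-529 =-529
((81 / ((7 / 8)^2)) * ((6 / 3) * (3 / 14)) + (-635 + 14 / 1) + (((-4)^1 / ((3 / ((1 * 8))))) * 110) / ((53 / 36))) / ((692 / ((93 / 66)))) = -773549913 / 276757096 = -2.80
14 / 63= 2 / 9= 0.22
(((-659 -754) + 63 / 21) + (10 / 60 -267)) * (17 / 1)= -171037 / 6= -28506.17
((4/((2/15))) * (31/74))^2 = 216225/1369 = 157.94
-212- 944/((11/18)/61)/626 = -1248172/3443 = -362.52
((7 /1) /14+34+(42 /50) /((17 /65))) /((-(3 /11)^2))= -258577 /510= -507.01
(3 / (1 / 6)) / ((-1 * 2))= -9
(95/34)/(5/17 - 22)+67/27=5209/2214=2.35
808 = 808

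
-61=-61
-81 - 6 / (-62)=-80.90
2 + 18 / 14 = 23 / 7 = 3.29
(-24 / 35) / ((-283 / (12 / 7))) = 288 / 69335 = 0.00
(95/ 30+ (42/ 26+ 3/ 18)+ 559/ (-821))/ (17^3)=136652/ 157309347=0.00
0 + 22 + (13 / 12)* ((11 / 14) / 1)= 3839 / 168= 22.85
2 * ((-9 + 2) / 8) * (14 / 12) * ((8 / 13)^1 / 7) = -7 / 39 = -0.18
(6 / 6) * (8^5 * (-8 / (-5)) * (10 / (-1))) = -524288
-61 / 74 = -0.82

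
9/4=2.25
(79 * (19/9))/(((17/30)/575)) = 8630750/51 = 169230.39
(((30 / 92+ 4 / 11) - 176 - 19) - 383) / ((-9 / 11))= 97373 / 138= 705.60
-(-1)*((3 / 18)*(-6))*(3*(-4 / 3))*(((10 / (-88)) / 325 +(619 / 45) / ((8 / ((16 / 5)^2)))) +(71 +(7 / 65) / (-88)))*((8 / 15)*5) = 456141308 / 482625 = 945.13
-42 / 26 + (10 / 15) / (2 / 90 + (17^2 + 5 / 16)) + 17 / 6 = 19827935 / 16249038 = 1.22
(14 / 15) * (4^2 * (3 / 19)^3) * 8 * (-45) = -145152 / 6859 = -21.16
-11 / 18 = -0.61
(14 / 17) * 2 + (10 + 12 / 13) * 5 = 56.26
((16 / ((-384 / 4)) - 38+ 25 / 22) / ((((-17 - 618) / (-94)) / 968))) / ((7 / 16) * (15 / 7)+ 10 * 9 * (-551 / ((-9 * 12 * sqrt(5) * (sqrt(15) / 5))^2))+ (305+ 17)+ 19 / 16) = -409389552 / 24897715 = -16.44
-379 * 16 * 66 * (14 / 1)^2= -78443904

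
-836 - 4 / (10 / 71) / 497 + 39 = -27897 / 35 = -797.06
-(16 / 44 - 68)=67.64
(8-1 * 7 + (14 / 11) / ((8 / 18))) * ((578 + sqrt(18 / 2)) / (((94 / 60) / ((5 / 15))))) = 246925 / 517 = 477.61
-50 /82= -25 /41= -0.61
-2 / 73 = -0.03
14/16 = 7/8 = 0.88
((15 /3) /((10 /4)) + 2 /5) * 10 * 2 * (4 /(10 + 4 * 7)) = 96 /19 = 5.05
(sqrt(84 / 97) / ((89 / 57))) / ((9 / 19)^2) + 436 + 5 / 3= 13718 * sqrt(2037) / 233091 + 1313 / 3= 440.32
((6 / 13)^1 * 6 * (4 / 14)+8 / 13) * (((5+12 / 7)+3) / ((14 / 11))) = 47872 / 4459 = 10.74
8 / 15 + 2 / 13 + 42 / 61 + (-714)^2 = 6064039784 / 11895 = 509797.38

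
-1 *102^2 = -10404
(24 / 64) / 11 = 3 / 88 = 0.03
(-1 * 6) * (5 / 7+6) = -40.29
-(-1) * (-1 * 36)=-36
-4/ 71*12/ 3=-16/ 71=-0.23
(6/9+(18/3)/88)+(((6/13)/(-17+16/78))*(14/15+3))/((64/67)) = 0.62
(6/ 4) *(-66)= -99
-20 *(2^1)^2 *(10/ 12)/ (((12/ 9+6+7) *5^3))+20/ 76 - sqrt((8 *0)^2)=923/ 4085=0.23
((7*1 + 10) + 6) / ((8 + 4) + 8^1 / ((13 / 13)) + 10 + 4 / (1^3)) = 23 / 34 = 0.68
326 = 326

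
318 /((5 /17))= 5406 /5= 1081.20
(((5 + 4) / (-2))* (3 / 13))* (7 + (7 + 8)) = -297 / 13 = -22.85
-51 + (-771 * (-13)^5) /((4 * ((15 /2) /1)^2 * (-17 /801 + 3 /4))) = 101908040343 /58375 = 1745748.01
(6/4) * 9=27/2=13.50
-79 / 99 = -0.80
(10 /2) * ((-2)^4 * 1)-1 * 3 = 77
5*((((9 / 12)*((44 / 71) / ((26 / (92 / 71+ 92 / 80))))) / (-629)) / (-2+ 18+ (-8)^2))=-114609 / 26380964480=-0.00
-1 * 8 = -8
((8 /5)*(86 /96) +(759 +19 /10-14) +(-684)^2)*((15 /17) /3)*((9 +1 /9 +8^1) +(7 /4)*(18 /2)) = 8315383895 /1836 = 4529076.20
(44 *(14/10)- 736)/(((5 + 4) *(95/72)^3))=-139843584/4286875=-32.62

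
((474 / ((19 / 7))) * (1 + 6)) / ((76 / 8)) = 128.68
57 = 57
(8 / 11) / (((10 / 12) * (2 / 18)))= 432 / 55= 7.85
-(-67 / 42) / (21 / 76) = 2546 / 441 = 5.77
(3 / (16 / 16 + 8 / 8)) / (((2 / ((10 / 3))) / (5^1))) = 25 / 2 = 12.50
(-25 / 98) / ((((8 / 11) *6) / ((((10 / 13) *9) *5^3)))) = -515625 / 10192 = -50.59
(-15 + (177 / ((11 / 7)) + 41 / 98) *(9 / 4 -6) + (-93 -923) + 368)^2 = 1181471.70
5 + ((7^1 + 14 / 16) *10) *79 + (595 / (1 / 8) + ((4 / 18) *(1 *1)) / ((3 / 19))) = 1186667 / 108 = 10987.66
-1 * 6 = -6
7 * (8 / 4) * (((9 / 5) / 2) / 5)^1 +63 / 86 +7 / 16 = 63469 / 17200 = 3.69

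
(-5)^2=25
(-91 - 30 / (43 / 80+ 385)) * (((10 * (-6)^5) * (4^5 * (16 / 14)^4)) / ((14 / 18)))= 916189617869291520 / 57597589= 15906735573.07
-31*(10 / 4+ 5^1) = -465 / 2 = -232.50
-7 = -7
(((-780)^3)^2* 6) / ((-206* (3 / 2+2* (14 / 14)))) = -1351197604224000000 / 721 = -1874060477425797.50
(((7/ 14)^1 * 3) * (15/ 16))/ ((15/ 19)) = 57/ 32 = 1.78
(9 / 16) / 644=9 / 10304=0.00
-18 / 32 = -9 / 16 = -0.56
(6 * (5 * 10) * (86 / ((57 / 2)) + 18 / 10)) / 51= 27460 / 969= 28.34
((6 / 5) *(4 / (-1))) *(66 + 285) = -1684.80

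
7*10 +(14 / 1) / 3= 224 / 3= 74.67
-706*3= -2118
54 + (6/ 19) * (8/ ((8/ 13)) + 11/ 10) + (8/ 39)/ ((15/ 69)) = 220063/ 3705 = 59.40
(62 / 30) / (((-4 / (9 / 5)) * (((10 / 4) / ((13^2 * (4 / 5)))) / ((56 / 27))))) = -586768 / 5625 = -104.31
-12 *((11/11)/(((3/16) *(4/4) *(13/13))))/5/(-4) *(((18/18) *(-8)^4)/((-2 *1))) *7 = -229376/5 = -45875.20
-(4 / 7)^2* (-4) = 1.31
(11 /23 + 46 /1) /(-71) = -1069 /1633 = -0.65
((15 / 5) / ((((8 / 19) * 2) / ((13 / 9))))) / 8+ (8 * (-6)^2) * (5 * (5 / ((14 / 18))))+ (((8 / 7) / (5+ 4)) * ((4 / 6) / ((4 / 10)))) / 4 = 223965641 / 24192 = 9257.84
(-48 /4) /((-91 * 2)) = 6 /91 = 0.07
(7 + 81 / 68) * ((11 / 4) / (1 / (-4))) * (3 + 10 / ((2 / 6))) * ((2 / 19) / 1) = -312.99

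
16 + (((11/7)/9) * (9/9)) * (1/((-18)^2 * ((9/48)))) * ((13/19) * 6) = 1552456/96957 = 16.01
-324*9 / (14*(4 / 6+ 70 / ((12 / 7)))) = -2916 / 581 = -5.02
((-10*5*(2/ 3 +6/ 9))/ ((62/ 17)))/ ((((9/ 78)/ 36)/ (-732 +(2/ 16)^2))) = 258829675/ 62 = 4174672.18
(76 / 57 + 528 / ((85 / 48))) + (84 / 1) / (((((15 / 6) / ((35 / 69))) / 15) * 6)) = 2006456 / 5865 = 342.11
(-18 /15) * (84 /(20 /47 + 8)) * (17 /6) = -5593 /165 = -33.90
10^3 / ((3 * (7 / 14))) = 2000 / 3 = 666.67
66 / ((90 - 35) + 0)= 6 / 5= 1.20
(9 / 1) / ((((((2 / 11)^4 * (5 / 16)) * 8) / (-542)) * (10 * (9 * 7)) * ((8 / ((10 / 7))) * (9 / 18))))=-1012.17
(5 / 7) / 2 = 5 / 14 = 0.36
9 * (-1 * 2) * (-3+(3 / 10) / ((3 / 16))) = 25.20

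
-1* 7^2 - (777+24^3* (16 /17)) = -235226 /17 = -13836.82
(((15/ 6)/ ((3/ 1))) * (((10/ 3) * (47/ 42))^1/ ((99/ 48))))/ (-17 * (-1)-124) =-9400/ 667359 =-0.01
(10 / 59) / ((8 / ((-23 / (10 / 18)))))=-207 / 236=-0.88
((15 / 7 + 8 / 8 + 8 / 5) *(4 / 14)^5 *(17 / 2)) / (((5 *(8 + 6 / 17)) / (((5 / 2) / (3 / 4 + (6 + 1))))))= 767584 / 1294727245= 0.00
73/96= 0.76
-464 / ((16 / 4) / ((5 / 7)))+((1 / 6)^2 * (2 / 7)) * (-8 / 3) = -15664 / 189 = -82.88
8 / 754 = 4 / 377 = 0.01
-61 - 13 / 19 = -61.68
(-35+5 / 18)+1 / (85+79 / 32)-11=-255889 / 5598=-45.71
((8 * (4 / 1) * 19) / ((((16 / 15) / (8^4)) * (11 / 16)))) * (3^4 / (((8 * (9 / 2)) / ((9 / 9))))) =84049920 / 11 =7640901.82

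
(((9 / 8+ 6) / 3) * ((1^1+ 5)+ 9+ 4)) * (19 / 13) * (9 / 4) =61731 / 416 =148.39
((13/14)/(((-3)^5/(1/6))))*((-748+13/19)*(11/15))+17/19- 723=-1399586381/1939140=-721.76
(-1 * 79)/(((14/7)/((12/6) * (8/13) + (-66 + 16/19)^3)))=974317380284/89167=10926883.04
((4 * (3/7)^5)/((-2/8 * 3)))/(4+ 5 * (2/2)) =-0.01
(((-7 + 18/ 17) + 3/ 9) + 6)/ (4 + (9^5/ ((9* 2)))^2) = 80/ 2195383587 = 0.00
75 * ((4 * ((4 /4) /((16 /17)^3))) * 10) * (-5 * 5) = -46059375 /512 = -89959.72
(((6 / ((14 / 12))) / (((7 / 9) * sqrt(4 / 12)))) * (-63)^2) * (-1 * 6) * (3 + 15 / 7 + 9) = -15588936 * sqrt(3) / 7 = -3857261.31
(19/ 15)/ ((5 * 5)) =19/ 375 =0.05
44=44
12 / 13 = 0.92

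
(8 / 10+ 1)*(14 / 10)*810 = 10206 / 5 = 2041.20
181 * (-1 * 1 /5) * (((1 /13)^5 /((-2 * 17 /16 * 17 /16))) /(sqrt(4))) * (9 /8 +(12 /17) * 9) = 1472616 /9120812545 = 0.00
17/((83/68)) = 1156/83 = 13.93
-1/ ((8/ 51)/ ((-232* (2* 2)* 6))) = 35496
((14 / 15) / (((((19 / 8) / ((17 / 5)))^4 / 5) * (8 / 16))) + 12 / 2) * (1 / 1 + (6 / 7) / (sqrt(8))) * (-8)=-88359741584 / 244351875 - 44179870792 * sqrt(2) / 570154375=-471.19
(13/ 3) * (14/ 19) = 182/ 57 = 3.19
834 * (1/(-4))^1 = -417/2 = -208.50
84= 84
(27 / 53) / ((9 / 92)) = 276 / 53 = 5.21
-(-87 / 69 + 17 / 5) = -246 / 115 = -2.14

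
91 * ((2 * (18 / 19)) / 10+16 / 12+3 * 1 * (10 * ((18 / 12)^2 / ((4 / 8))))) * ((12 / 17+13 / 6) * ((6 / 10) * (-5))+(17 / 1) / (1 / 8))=15334853989 / 9690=1582544.27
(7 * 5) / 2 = 35 / 2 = 17.50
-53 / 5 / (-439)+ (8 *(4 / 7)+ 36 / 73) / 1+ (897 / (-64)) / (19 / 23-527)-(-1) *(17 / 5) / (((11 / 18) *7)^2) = 1300246395215927 / 245275801133440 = 5.30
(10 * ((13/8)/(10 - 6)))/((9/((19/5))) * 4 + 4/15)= 18525/44416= 0.42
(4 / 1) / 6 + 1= 5 / 3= 1.67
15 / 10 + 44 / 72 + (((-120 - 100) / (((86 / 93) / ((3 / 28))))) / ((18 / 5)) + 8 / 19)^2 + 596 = 3025860643849 / 4709802384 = 642.46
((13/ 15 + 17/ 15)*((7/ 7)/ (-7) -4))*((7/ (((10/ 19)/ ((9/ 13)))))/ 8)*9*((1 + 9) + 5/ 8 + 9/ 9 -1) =-758727/ 832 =-911.93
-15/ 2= -7.50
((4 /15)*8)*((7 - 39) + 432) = 2560 /3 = 853.33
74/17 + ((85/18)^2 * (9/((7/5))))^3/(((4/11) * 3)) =8815884138405479/3264613632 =2700437.21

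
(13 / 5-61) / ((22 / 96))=-14016 / 55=-254.84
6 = 6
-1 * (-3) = 3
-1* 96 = -96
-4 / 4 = -1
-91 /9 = -10.11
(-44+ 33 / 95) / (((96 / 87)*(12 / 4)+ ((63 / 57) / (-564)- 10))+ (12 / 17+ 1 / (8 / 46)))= 96090137 / 518905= 185.18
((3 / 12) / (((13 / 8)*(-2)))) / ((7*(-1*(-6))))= -1 / 546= -0.00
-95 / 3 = -31.67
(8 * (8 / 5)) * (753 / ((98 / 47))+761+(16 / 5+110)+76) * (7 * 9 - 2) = 1254263456 / 1225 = 1023888.54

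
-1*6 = -6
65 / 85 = 0.76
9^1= 9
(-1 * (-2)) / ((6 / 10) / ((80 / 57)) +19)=800 / 7771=0.10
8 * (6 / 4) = 12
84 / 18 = 14 / 3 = 4.67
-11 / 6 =-1.83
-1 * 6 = -6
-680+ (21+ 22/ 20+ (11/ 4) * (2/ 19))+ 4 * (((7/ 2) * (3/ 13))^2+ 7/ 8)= -20919699/ 32110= -651.50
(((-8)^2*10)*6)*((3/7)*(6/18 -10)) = -111360/7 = -15908.57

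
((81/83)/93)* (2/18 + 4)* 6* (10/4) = 1665/2573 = 0.65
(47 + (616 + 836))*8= 11992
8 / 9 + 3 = 35 / 9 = 3.89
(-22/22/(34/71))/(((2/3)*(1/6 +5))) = -639/1054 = -0.61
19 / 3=6.33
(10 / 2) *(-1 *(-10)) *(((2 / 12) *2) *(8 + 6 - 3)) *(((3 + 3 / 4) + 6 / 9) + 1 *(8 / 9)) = 52525 / 54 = 972.69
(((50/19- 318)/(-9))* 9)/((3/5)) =525.61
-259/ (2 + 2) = -259/ 4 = -64.75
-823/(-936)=0.88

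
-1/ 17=-0.06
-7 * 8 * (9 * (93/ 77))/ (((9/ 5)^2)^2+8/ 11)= -4185000/ 77171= -54.23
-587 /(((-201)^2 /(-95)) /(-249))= -4628495 /13467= -343.69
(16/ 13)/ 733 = 16/ 9529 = 0.00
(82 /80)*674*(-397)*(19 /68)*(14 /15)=-729551417 /10200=-71524.65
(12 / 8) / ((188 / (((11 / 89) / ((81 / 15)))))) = 55 / 301176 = 0.00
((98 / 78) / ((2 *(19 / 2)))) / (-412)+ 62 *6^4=24530822735 / 305292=80352.00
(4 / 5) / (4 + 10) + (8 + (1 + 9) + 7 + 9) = 1192 / 35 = 34.06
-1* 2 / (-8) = 1 / 4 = 0.25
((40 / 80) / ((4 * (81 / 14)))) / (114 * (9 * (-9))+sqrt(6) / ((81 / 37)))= -872613 / 372956785268 - 259 * sqrt(6) / 2237740711608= -0.00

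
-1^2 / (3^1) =-1 / 3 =-0.33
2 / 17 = 0.12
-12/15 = -4/5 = -0.80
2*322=644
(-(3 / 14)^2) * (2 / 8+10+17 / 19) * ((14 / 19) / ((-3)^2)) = -121 / 2888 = -0.04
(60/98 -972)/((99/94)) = -1491404/1617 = -922.33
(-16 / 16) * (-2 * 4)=8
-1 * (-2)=2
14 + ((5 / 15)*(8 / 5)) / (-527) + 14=221332 / 7905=28.00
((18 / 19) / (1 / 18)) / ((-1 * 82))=-162 / 779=-0.21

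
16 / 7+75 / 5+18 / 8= 547 / 28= 19.54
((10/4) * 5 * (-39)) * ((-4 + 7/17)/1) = 59475/34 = 1749.26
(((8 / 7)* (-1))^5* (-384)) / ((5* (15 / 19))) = 189.66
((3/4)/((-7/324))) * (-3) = 729/7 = 104.14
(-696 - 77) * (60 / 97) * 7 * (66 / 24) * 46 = -41069490 / 97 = -423396.80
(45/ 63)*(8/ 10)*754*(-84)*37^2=-49546848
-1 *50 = -50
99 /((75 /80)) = 528 /5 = 105.60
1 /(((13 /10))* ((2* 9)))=5 /117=0.04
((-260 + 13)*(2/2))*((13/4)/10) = -3211/40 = -80.28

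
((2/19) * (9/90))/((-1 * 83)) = -1/7885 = -0.00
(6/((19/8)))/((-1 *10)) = -24/95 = -0.25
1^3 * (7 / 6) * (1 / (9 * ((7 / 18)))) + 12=37 / 3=12.33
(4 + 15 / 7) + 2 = 57 / 7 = 8.14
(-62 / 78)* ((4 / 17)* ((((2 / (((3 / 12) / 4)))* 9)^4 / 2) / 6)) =-23696769024 / 221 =-107225199.20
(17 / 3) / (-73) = -17 / 219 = -0.08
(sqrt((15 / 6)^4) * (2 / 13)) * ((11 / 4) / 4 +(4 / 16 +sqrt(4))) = 1175 / 416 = 2.82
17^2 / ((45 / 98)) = 28322 / 45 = 629.38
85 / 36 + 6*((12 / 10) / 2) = 1073 / 180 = 5.96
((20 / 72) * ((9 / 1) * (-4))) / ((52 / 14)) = -35 / 13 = -2.69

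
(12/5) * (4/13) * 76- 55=73/65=1.12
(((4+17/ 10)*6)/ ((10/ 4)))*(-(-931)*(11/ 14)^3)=4324419/ 700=6177.74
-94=-94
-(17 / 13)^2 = -289 / 169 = -1.71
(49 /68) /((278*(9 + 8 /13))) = 637 /2363000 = 0.00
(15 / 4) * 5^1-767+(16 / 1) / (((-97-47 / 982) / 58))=-757.81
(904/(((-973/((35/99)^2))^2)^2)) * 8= 6782825000000/3444615550071694727948241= 0.00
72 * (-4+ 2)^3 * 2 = -1152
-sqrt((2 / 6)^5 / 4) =-sqrt(3) / 54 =-0.03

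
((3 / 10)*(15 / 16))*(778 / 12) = 1167 / 64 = 18.23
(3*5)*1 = 15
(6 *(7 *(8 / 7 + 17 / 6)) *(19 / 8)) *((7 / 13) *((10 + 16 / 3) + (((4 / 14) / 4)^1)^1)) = 2052931 / 624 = 3289.95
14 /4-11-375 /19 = -1035 /38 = -27.24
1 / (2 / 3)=1.50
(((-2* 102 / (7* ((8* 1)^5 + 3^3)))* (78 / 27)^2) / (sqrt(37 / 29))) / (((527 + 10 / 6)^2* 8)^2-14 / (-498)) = -11446032* sqrt(1073) / 285481649618114778969805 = -0.00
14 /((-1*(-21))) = 2 /3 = 0.67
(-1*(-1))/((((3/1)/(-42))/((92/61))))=-1288/61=-21.11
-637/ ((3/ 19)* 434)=-1729/ 186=-9.30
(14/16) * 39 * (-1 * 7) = -238.88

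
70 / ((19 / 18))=1260 / 19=66.32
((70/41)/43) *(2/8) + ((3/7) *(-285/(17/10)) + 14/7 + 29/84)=-174954523/2517564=-69.49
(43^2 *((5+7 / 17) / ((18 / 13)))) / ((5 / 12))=4422808 / 255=17344.35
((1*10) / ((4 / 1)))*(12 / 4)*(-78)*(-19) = 11115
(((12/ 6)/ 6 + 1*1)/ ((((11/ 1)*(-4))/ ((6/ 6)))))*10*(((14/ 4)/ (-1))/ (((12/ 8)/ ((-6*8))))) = -1120/ 33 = -33.94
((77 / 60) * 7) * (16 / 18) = 1078 / 135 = 7.99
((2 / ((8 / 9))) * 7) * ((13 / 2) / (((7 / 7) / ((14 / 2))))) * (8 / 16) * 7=40131 / 16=2508.19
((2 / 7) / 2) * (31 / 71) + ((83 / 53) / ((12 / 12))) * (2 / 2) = 42894 / 26341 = 1.63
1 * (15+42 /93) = 479 /31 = 15.45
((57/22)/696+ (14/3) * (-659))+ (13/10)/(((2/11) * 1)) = -234899831/76560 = -3068.18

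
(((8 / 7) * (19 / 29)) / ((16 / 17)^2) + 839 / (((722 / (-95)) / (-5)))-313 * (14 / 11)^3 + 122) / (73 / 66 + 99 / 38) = 14556152817 / 1829059232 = 7.96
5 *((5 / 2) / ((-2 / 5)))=-125 / 4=-31.25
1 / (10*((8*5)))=1 / 400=0.00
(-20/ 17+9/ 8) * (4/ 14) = -1/ 68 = -0.01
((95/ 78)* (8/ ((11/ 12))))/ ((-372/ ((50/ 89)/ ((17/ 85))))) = -95000/ 1183611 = -0.08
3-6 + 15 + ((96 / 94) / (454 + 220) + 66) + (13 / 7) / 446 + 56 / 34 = 66959204927 / 840639086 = 79.65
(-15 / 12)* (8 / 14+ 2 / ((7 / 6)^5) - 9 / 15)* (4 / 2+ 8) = -376795 / 33614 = -11.21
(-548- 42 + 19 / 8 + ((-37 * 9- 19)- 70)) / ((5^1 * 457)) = -8077 / 18280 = -0.44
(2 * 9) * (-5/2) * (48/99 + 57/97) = -48.26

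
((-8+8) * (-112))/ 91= 0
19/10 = 1.90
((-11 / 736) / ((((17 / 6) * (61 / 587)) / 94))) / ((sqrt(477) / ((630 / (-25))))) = 19119177 * sqrt(53) / 25282060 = 5.51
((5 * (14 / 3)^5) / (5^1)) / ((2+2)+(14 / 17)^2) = 19428892 / 41067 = 473.10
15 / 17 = 0.88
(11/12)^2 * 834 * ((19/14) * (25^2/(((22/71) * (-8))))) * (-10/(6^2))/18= 6445690625/1741824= 3700.54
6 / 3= 2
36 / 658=18 / 329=0.05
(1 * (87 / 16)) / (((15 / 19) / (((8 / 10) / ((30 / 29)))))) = 15979 / 3000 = 5.33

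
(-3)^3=-27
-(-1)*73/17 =73/17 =4.29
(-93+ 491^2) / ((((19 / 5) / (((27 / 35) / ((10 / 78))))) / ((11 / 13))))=214720308 / 665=322887.68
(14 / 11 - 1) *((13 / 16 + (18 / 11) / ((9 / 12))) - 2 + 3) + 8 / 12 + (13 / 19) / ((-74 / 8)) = 6867881 / 4083024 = 1.68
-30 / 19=-1.58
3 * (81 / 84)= 81 / 28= 2.89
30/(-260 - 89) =-0.09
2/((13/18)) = 36/13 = 2.77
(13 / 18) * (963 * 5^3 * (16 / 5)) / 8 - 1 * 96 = 34679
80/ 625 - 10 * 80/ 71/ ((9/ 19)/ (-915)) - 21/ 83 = 48098223739/ 2209875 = 21765.13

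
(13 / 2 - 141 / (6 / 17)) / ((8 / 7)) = -2751 / 8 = -343.88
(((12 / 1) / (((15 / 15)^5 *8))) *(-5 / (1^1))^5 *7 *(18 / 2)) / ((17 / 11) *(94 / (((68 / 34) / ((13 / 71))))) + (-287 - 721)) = 461278125 / 1553722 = 296.89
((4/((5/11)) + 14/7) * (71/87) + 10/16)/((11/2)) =10949/6380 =1.72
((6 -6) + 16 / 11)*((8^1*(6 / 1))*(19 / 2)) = 7296 / 11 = 663.27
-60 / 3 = -20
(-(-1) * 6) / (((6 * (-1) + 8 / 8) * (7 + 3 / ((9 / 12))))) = -6 / 55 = -0.11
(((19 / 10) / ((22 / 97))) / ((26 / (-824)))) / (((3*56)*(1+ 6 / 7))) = -189829 / 223080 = -0.85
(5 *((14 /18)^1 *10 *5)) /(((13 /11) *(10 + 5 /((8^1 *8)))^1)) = 16.33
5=5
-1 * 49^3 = -117649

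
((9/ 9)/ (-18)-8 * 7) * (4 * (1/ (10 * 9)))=-1009/ 405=-2.49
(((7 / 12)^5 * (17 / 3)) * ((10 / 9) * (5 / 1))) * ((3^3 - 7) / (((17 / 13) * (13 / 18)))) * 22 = 23109625 / 23328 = 990.64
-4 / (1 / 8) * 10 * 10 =-3200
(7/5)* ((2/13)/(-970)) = -7/31525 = -0.00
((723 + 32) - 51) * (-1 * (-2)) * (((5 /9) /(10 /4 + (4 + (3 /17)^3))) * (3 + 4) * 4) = 1936901120 /575307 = 3366.73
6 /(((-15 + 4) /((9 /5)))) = -0.98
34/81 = 0.42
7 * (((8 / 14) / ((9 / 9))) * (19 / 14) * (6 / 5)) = 228 / 35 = 6.51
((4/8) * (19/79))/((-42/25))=-0.07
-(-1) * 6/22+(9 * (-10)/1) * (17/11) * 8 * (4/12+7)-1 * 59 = -90406/11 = -8218.73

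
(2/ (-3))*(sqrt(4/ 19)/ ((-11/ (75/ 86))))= 50*sqrt(19)/ 8987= 0.02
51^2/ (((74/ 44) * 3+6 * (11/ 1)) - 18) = 19074/ 389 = 49.03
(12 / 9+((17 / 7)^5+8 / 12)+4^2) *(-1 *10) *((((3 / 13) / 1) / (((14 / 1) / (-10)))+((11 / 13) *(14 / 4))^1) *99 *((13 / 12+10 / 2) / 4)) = -431521.80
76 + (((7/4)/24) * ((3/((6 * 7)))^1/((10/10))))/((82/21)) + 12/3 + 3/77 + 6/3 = 33152155/404096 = 82.04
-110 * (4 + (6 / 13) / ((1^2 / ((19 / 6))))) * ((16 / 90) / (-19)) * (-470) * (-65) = 29365600 / 171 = 171728.65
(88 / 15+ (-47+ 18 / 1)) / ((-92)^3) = 347 / 11680320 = 0.00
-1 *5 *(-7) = 35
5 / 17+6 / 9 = 49 / 51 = 0.96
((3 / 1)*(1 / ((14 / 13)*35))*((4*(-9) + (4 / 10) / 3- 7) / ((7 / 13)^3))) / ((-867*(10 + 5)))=18364723 / 10928751750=0.00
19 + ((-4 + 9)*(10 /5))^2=119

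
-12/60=-1/5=-0.20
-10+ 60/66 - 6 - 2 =-188/11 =-17.09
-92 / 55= -1.67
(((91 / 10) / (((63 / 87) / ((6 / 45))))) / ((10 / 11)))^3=71318484523 / 11390625000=6.26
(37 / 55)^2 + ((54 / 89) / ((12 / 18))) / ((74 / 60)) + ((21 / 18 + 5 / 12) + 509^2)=259083.77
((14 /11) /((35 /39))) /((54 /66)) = 26 /15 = 1.73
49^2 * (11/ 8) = 26411/ 8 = 3301.38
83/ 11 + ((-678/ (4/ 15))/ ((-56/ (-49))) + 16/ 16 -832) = -3048.14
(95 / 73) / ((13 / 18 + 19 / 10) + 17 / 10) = 8550 / 28397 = 0.30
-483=-483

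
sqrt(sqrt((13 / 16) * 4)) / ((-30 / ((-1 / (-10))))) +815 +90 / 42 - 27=-13^(1 / 4) * sqrt(2) / 600 +5531 / 7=790.14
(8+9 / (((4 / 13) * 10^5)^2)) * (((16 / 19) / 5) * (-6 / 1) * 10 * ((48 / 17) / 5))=-11520000013689 / 252343750000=-45.65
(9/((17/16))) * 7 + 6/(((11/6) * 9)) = 11156/187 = 59.66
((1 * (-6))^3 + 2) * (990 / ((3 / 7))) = -494340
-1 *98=-98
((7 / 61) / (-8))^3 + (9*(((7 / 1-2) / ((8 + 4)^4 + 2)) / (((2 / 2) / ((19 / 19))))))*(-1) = -2618377687 / 1205025786368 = -0.00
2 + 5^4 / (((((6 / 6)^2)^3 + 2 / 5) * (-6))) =-3041 / 42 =-72.40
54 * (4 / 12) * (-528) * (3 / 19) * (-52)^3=4009015296 / 19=211000805.05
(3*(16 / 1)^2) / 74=10.38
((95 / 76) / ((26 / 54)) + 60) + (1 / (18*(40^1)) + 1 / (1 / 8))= 660793 / 9360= 70.60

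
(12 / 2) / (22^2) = 3 / 242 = 0.01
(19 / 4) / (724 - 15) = 19 / 2836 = 0.01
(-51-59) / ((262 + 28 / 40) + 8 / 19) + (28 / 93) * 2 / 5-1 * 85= -1982892217 / 23246745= -85.30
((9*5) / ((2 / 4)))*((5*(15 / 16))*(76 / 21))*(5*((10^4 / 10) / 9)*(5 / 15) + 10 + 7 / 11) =138127625 / 462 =298977.54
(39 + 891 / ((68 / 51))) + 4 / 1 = 2845 / 4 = 711.25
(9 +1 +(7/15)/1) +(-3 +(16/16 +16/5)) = 35/3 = 11.67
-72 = -72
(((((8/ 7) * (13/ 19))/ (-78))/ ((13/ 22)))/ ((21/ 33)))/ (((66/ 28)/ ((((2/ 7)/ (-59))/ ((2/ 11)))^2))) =-0.00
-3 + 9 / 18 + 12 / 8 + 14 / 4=5 / 2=2.50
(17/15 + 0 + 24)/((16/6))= 377/40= 9.42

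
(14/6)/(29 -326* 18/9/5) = -35/1521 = -0.02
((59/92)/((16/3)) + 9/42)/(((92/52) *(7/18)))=403299/829472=0.49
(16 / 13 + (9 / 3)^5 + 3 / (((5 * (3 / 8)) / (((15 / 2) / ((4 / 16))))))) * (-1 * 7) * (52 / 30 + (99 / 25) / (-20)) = -61243679 / 19500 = -3140.70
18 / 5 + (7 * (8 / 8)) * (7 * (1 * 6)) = 1488 / 5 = 297.60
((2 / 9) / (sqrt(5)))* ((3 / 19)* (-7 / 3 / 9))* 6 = -28* sqrt(5) / 2565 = -0.02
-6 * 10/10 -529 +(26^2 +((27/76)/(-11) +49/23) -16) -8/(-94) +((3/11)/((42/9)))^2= 30976496973/243551462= 127.19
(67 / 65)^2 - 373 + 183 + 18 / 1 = -170.94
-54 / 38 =-27 / 19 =-1.42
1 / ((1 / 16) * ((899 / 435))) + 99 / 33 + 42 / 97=33603 / 3007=11.17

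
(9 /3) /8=3 /8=0.38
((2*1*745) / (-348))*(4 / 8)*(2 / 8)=-745 / 1392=-0.54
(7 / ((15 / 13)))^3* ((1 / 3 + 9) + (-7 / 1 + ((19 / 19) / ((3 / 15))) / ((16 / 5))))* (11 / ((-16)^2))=1550095547 / 41472000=37.38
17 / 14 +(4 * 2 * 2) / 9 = 377 / 126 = 2.99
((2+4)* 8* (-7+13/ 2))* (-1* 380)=9120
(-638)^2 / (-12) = -101761 / 3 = -33920.33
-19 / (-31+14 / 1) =19 / 17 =1.12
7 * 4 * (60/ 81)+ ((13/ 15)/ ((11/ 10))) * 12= 8968/ 297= 30.20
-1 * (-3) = 3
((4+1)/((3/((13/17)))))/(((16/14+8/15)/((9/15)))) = 1365/2992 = 0.46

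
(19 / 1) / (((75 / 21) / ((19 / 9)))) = 2527 / 225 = 11.23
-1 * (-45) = 45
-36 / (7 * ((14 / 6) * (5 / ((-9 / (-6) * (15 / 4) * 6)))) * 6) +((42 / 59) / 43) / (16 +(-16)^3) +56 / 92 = -1.87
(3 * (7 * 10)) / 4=52.50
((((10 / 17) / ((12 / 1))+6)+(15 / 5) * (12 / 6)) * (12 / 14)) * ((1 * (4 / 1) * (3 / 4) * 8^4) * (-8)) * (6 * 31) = -22471704576 / 119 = -188837853.58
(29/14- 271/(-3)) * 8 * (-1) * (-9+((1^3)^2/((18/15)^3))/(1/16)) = -15524/81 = -191.65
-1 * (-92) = 92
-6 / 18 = -1 / 3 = -0.33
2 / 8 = 1 / 4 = 0.25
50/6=25/3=8.33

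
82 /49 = 1.67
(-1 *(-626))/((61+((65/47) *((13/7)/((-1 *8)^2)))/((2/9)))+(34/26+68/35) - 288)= -1713537280/611970571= -2.80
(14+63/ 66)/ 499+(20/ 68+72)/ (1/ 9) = 121433251/ 186626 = 650.68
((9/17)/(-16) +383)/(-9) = -104167/2448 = -42.55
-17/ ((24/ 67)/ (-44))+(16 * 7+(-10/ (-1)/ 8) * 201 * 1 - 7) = 29333/ 12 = 2444.42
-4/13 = -0.31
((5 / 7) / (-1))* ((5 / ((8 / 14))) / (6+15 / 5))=-25 / 36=-0.69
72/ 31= 2.32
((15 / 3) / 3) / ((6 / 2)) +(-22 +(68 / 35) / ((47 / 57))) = -282601 / 14805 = -19.09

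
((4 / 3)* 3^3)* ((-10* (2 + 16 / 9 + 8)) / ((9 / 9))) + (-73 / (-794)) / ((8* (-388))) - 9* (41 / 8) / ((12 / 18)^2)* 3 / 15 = -52504788343 / 12322880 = -4260.76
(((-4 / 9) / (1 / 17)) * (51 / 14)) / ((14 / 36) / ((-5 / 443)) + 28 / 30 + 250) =-17340 / 136381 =-0.13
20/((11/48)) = 960/11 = 87.27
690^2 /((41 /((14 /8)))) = 833175 /41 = 20321.34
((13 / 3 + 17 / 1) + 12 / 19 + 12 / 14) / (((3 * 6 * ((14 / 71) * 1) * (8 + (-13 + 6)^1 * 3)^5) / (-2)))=323263 / 9333192141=0.00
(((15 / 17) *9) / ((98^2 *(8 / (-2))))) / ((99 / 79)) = -1185 / 7183792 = -0.00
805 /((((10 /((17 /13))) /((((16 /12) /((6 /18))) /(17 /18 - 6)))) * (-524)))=0.16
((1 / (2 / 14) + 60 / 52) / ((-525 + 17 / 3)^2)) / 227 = 477 / 3581575582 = 0.00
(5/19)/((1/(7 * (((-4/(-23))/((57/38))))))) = 280/1311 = 0.21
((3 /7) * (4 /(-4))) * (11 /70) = -33 /490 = -0.07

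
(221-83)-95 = 43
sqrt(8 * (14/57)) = 4 * sqrt(399)/57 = 1.40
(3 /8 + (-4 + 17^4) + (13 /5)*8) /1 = 3341527 /40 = 83538.18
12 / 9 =4 / 3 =1.33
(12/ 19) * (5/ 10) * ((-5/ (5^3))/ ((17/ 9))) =-54/ 8075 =-0.01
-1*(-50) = 50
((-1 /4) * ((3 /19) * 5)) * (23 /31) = -345 /2356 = -0.15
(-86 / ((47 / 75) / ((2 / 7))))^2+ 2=166626482 / 108241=1539.40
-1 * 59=-59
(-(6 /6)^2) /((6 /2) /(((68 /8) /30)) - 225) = 17 /3645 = 0.00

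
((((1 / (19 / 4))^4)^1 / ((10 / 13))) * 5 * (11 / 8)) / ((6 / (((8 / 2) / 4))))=1144 / 390963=0.00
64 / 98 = 32 / 49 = 0.65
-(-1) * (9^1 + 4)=13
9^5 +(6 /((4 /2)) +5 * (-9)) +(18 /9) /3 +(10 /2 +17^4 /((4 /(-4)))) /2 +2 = 51755 /3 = 17251.67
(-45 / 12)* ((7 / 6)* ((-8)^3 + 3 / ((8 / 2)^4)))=4587415 / 2048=2239.95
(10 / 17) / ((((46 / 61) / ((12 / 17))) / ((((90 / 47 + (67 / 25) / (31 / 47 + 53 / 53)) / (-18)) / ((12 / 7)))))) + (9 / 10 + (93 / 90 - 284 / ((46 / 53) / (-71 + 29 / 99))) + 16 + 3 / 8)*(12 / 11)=1340621697903841 / 53073290556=25259.82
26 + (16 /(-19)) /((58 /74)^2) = 393550 /15979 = 24.63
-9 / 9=-1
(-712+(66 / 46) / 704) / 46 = -1048061 / 67712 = -15.48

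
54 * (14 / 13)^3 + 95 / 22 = 3468587 / 48334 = 71.76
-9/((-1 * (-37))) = -9/37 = -0.24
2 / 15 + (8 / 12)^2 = 26 / 45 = 0.58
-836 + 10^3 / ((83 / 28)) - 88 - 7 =-49273 / 83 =-593.65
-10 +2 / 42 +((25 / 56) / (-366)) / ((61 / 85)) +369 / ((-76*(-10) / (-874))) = -904985471 / 2083760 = -434.30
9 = 9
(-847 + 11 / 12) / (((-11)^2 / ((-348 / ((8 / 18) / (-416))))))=-2277628.36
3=3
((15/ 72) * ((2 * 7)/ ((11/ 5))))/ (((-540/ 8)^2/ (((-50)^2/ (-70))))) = -250/ 24057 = -0.01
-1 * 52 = -52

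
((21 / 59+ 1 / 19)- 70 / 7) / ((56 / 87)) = -16704 / 1121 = -14.90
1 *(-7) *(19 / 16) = -133 / 16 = -8.31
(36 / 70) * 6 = 108 / 35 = 3.09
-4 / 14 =-2 / 7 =-0.29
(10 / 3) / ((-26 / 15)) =-25 / 13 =-1.92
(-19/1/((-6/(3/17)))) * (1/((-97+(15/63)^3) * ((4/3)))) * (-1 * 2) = 527877/61077056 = 0.01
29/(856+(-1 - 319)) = 29/536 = 0.05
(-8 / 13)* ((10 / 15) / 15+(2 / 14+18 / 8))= -6142 / 4095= -1.50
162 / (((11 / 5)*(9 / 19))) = 1710 / 11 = 155.45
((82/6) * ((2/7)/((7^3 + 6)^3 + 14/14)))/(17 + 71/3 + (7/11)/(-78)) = 11726/5190187683625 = 0.00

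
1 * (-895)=-895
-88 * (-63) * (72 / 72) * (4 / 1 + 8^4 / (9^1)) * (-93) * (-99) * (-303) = -7100710337952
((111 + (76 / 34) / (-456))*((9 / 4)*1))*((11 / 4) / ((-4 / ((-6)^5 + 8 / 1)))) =725549649 / 544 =1333730.97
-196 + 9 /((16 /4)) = -775 /4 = -193.75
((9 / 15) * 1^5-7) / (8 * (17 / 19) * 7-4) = -152 / 1095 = -0.14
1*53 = 53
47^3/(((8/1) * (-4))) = -103823/32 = -3244.47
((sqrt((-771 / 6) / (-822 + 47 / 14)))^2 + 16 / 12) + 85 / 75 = 451042 / 171915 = 2.62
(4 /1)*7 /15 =28 /15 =1.87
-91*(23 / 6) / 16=-2093 / 96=-21.80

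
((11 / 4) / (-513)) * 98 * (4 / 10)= -539 / 2565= -0.21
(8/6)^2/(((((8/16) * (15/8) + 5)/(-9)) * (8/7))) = -224/95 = -2.36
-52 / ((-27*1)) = 1.93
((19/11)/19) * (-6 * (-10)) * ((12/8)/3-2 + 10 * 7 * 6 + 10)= 25710/11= 2337.27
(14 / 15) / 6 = 7 / 45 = 0.16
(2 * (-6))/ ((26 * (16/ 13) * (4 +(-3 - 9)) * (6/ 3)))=3/ 128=0.02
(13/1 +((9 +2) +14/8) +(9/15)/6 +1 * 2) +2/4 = 28.35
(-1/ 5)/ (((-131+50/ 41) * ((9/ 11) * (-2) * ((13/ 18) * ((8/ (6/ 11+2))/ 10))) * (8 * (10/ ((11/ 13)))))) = -3157/ 71939920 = -0.00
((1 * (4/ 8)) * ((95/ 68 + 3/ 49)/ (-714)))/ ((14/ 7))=-4859/ 9516192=-0.00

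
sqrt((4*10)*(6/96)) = sqrt(10)/2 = 1.58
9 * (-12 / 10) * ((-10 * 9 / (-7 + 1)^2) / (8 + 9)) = 27 / 17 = 1.59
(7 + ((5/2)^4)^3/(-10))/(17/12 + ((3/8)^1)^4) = -146312343/35302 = -4144.59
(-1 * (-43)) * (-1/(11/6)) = -23.45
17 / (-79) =-17 / 79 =-0.22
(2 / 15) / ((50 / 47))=47 / 375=0.13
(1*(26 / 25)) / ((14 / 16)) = 208 / 175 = 1.19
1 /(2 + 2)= 1 /4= 0.25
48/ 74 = 24/ 37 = 0.65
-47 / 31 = -1.52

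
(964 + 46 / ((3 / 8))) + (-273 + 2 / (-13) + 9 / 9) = 31766 / 39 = 814.51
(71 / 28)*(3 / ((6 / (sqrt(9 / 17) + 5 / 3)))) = 213*sqrt(17) / 952 + 355 / 168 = 3.04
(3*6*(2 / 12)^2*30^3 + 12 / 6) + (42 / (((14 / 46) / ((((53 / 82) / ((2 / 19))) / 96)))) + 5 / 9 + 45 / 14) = 2234124967 / 165312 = 13514.60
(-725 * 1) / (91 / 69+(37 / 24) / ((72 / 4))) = -1440720 / 2791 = -516.20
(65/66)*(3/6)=0.49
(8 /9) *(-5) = -4.44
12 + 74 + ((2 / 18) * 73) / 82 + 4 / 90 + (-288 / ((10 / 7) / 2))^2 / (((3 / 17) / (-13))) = -220955752351 / 18450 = -11975921.54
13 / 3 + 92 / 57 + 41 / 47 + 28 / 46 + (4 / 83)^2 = 1051397132 / 141493171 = 7.43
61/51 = 1.20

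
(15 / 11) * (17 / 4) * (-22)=-255 / 2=-127.50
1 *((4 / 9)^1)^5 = 1024 / 59049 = 0.02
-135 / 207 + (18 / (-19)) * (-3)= 957 / 437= 2.19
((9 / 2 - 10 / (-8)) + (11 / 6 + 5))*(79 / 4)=11929 / 48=248.52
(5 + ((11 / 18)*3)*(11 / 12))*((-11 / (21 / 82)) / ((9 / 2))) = -216931 / 3402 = -63.77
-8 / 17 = -0.47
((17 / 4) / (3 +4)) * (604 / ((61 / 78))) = 200226 / 427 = 468.91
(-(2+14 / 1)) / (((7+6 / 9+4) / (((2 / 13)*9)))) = -864 / 455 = -1.90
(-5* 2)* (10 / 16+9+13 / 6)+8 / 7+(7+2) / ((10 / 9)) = -45643 / 420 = -108.67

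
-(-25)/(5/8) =40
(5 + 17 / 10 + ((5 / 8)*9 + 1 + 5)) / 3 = 733 / 120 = 6.11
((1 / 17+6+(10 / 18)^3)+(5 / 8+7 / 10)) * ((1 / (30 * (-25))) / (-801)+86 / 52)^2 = 156204311113269452149 / 7558762734095625000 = 20.67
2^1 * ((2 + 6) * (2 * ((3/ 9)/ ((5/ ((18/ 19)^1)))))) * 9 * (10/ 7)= 3456/ 133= 25.98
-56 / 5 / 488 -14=-4277 / 305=-14.02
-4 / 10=-0.40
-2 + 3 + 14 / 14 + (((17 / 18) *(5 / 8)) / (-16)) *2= 2219 / 1152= 1.93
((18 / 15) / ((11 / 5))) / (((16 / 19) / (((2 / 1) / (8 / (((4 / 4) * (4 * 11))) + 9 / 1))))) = 57 / 404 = 0.14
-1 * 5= -5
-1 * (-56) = 56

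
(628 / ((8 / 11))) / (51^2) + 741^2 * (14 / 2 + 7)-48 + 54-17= 39988415573 / 5202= 7687123.33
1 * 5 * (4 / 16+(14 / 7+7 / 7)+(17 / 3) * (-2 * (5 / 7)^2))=-12.66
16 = 16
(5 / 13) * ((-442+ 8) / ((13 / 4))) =-8680 / 169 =-51.36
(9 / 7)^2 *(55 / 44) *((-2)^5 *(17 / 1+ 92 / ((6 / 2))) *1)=-3151.84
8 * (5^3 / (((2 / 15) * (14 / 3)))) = 11250 / 7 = 1607.14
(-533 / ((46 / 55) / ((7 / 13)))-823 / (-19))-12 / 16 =-525425 / 1748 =-300.59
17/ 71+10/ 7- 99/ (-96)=42929/ 15904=2.70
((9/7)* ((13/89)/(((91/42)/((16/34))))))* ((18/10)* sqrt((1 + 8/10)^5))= 944784* sqrt(5)/6619375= 0.32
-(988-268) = -720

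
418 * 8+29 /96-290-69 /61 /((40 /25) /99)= 17476133 /5856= 2984.31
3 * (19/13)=57/13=4.38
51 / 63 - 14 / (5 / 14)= -4031 / 105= -38.39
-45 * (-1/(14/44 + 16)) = 990/359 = 2.76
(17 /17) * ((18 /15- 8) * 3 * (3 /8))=-153 /20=-7.65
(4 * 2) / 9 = 8 / 9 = 0.89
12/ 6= 2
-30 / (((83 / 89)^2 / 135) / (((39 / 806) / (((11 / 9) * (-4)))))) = 46.09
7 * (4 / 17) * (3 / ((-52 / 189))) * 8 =-31752 / 221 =-143.67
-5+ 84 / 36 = -8 / 3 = -2.67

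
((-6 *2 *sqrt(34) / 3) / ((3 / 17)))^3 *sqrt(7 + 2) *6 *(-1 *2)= 42762752 *sqrt(34) / 3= 83115849.93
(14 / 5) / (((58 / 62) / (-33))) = -14322 / 145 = -98.77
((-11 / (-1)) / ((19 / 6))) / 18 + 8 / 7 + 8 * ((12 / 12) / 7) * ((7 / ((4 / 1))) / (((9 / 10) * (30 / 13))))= 8255 / 3591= 2.30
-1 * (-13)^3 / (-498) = -2197 / 498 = -4.41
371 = 371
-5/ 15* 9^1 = -3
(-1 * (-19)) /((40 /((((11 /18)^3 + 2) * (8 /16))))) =49381 /93312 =0.53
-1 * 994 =-994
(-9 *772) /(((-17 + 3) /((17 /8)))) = 29529 /28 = 1054.61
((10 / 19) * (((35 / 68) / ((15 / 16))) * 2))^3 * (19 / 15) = 35123200 / 143661033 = 0.24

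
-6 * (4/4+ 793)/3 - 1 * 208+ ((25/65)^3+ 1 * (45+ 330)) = -3121812/2197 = -1420.94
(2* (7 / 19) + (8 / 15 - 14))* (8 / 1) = -29024 / 285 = -101.84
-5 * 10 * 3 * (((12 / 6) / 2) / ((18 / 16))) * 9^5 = -7873200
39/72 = 13/24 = 0.54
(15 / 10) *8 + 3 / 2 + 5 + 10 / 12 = 58 / 3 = 19.33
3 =3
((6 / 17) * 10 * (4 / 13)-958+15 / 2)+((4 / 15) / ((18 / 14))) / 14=-56650651 / 59670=-949.40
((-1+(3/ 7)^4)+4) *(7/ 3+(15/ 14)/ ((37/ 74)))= 228232/ 16807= 13.58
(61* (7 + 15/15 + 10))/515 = 1098/515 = 2.13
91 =91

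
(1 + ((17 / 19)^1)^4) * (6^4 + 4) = 2133.15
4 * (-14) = -56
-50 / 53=-0.94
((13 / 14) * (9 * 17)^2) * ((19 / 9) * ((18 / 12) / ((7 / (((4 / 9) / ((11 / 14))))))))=428298 / 77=5562.31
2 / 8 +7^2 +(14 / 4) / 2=51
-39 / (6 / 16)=-104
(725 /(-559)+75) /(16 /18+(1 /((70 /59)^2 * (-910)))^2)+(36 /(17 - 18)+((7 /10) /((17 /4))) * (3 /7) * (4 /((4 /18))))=28014157559507976936 /581369991040590095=48.19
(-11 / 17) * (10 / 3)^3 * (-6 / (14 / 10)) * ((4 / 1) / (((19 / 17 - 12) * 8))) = -11000 / 2331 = -4.72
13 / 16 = 0.81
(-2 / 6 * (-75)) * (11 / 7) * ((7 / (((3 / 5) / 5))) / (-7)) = -6875 / 21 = -327.38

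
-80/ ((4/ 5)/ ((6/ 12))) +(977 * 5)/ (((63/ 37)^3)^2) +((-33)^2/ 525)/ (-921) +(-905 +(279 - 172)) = -310733865866819552/ 479867879454075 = -647.54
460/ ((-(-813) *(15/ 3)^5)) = 92/ 508125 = 0.00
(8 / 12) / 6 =1 / 9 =0.11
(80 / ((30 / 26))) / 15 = 208 / 45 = 4.62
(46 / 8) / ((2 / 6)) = 69 / 4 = 17.25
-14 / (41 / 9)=-126 / 41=-3.07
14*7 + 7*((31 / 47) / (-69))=317597 / 3243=97.93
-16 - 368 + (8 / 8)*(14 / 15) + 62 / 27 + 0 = -51404 / 135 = -380.77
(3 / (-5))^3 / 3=-9 / 125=-0.07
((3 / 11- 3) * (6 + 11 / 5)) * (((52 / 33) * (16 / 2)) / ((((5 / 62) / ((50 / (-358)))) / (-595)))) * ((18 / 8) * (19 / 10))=-26898122160 / 21659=-1241891.23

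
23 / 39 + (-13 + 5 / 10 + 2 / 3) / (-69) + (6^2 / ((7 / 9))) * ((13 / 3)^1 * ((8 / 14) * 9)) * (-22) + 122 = -5952237427 / 263718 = -22570.46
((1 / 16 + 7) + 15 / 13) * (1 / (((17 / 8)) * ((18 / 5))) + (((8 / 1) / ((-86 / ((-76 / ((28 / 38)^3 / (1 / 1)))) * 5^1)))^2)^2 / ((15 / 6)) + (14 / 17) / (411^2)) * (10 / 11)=1335094215251804173751136234769 / 2857656292438001681384257500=467.20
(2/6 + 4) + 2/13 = 175/39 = 4.49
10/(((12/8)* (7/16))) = 320/21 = 15.24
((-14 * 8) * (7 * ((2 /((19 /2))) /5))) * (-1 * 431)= 1351616 /95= 14227.54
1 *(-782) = -782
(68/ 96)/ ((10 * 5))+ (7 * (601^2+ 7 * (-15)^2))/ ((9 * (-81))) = -1015768669/ 291600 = -3483.43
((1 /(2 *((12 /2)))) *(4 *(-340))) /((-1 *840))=0.13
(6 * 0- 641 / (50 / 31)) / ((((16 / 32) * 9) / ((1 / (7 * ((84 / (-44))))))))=218581 / 33075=6.61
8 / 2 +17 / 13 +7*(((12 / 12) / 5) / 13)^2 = 22432 / 4225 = 5.31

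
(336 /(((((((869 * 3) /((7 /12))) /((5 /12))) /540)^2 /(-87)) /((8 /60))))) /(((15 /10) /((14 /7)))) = -9947000 /755161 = -13.17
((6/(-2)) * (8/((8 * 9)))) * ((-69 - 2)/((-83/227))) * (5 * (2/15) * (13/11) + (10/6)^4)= -550.43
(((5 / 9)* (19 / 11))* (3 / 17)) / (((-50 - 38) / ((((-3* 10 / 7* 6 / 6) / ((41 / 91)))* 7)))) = 43225 / 337348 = 0.13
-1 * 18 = -18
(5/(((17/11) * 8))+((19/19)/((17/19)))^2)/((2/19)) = 72637/4624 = 15.71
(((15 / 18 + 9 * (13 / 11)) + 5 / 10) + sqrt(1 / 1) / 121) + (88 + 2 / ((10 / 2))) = 182186 / 1815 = 100.38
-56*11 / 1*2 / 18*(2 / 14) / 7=-88 / 63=-1.40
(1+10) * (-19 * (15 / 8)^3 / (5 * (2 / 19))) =-2680425 / 1024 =-2617.60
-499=-499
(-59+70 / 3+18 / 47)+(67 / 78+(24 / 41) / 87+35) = 845643 / 1452958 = 0.58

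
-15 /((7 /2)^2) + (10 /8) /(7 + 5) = -2635 /2352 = -1.12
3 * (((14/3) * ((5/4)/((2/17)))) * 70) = 20825/2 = 10412.50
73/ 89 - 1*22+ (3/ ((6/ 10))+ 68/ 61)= -81788/ 5429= -15.07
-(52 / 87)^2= -2704 / 7569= -0.36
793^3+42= 498677299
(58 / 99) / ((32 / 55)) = 145 / 144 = 1.01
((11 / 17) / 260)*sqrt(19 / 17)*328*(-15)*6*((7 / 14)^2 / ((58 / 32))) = -64944*sqrt(323) / 108953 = -10.71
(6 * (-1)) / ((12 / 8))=-4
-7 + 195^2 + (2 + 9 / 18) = 76041 / 2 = 38020.50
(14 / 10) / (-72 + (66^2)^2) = 7 / 94873320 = 0.00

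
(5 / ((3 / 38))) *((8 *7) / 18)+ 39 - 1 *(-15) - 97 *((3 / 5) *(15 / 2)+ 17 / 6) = -12428 / 27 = -460.30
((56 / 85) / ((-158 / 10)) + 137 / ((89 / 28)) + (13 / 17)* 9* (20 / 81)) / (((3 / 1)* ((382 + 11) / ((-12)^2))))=770382976 / 140922333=5.47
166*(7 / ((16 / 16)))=1162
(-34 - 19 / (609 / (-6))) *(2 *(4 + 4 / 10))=-302016 / 1015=-297.55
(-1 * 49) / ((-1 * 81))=49 / 81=0.60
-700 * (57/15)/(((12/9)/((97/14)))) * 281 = -7768245/2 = -3884122.50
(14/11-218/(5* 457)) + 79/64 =3879553/1608640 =2.41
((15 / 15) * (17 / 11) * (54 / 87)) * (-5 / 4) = -765 / 638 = -1.20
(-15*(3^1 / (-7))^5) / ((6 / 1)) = 1215 / 33614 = 0.04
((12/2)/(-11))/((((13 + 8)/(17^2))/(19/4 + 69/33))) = -51.35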